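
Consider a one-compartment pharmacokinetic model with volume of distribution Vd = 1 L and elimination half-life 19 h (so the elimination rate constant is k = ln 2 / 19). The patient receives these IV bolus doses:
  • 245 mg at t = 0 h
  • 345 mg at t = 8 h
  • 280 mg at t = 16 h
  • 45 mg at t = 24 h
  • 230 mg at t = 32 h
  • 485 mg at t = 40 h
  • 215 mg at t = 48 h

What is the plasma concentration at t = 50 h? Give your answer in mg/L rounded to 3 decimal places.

868.393 mg/L

k = ln 2 / 19 = 0.03648 per h
Dose 1 (245 mg at t=0 h): 245·exp(−0.03648·50) = 39.535 mg/L
Dose 2 (345 mg at t=8 h): 345·exp(−0.03648·42) = 74.539 mg/L
Dose 3 (280 mg at t=16 h): 280·exp(−0.03648·34) = 80.998 mg/L
Dose 4 (45 mg at t=24 h): 45·exp(−0.03648·26) = 17.429 mg/L
Dose 5 (230 mg at t=32 h): 230·exp(−0.03648·18) = 119.273 mg/L
Dose 6 (485 mg at t=40 h): 485·exp(−0.03648·10) = 336.748 mg/L
Dose 7 (215 mg at t=48 h): 215·exp(−0.03648·2) = 199.872 mg/L
C(50) = 39.535 + 74.539 + 80.998 + 17.429 + 119.273 + 336.748 + 199.872 = 868.393 mg/L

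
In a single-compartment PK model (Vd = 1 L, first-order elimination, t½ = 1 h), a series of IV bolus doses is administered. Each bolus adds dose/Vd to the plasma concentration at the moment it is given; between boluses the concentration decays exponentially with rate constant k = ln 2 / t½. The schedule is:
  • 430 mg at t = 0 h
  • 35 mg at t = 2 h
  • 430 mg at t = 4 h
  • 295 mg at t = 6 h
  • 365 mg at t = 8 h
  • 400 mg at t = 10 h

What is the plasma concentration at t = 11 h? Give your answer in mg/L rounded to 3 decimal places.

k = ln 2 / 1 = 0.69315 per h
Dose 1 (430 mg at t=0 h): 430·exp(−0.69315·11) = 0.210 mg/L
Dose 2 (35 mg at t=2 h): 35·exp(−0.69315·9) = 0.068 mg/L
Dose 3 (430 mg at t=4 h): 430·exp(−0.69315·7) = 3.359 mg/L
Dose 4 (295 mg at t=6 h): 295·exp(−0.69315·5) = 9.219 mg/L
Dose 5 (365 mg at t=8 h): 365·exp(−0.69315·3) = 45.625 mg/L
Dose 6 (400 mg at t=10 h): 400·exp(−0.69315·1) = 200.000 mg/L
C(11) = 0.210 + 0.068 + 3.359 + 9.219 + 45.625 + 200.000 = 258.481 mg/L

258.481 mg/L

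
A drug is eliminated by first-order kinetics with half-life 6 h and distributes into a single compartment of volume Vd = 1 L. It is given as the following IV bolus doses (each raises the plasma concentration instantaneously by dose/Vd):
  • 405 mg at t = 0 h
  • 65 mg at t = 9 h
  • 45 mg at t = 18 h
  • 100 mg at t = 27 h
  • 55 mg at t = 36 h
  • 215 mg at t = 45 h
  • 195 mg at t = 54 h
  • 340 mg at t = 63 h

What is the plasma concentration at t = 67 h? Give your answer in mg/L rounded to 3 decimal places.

277.476 mg/L

k = ln 2 / 6 = 0.11552 per h
Dose 1 (405 mg at t=0 h): 405·exp(−0.11552·67) = 0.176 mg/L
Dose 2 (65 mg at t=9 h): 65·exp(−0.11552·58) = 0.080 mg/L
Dose 3 (45 mg at t=18 h): 45·exp(−0.11552·49) = 0.157 mg/L
Dose 4 (100 mg at t=27 h): 100·exp(−0.11552·40) = 0.984 mg/L
Dose 5 (55 mg at t=36 h): 55·exp(−0.11552·31) = 1.531 mg/L
Dose 6 (215 mg at t=45 h): 215·exp(−0.11552·22) = 16.930 mg/L
Dose 7 (195 mg at t=54 h): 195·exp(−0.11552·13) = 43.431 mg/L
Dose 8 (340 mg at t=63 h): 340·exp(−0.11552·4) = 214.187 mg/L
C(67) = 0.176 + 0.080 + 0.157 + 0.984 + 1.531 + 16.930 + 43.431 + 214.187 = 277.476 mg/L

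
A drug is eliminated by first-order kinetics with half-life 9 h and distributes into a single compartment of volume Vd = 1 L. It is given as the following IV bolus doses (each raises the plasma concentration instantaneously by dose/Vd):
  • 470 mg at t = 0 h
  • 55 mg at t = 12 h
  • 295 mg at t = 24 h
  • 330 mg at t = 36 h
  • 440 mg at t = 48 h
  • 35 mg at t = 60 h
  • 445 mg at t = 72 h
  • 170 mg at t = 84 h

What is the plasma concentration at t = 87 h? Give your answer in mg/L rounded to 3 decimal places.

310.847 mg/L

k = ln 2 / 9 = 0.07702 per h
Dose 1 (470 mg at t=0 h): 470·exp(−0.07702·87) = 0.578 mg/L
Dose 2 (55 mg at t=12 h): 55·exp(−0.07702·75) = 0.171 mg/L
Dose 3 (295 mg at t=24 h): 295·exp(−0.07702·63) = 2.305 mg/L
Dose 4 (330 mg at t=36 h): 330·exp(−0.07702·51) = 6.496 mg/L
Dose 5 (440 mg at t=48 h): 440·exp(−0.07702·39) = 21.827 mg/L
Dose 6 (35 mg at t=60 h): 35·exp(−0.07702·27) = 4.375 mg/L
Dose 7 (445 mg at t=72 h): 445·exp(−0.07702·15) = 140.166 mg/L
Dose 8 (170 mg at t=84 h): 170·exp(−0.07702·3) = 134.929 mg/L
C(87) = 0.578 + 0.171 + 2.305 + 6.496 + 21.827 + 4.375 + 140.166 + 134.929 = 310.847 mg/L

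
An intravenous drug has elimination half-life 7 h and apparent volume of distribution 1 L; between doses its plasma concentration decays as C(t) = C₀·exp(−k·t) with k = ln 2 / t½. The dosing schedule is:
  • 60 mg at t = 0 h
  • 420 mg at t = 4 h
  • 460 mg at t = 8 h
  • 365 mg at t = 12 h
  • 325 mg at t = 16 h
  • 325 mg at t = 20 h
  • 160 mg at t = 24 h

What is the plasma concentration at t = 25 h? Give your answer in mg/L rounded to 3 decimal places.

720.050 mg/L

k = ln 2 / 7 = 0.09902 per h
Dose 1 (60 mg at t=0 h): 60·exp(−0.09902·25) = 5.047 mg/L
Dose 2 (420 mg at t=4 h): 420·exp(−0.09902·21) = 52.500 mg/L
Dose 3 (460 mg at t=8 h): 460·exp(−0.09902·17) = 85.445 mg/L
Dose 4 (365 mg at t=12 h): 365·exp(−0.09902·13) = 100.748 mg/L
Dose 5 (325 mg at t=16 h): 325·exp(−0.09902·9) = 133.304 mg/L
Dose 6 (325 mg at t=20 h): 325·exp(−0.09902·5) = 198.090 mg/L
Dose 7 (160 mg at t=24 h): 160·exp(−0.09902·1) = 144.916 mg/L
C(25) = 5.047 + 52.500 + 85.445 + 100.748 + 133.304 + 198.090 + 144.916 = 720.050 mg/L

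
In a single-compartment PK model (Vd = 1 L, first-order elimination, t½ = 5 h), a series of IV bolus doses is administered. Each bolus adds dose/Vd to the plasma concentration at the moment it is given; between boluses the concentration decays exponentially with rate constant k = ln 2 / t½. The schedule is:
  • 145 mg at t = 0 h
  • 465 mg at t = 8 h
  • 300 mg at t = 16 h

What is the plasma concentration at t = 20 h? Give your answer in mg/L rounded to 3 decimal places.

269.468 mg/L

k = ln 2 / 5 = 0.13863 per h
Dose 1 (145 mg at t=0 h): 145·exp(−0.13863·20) = 9.062 mg/L
Dose 2 (465 mg at t=8 h): 465·exp(−0.13863·12) = 88.101 mg/L
Dose 3 (300 mg at t=16 h): 300·exp(−0.13863·4) = 172.305 mg/L
C(20) = 9.062 + 88.101 + 172.305 = 269.468 mg/L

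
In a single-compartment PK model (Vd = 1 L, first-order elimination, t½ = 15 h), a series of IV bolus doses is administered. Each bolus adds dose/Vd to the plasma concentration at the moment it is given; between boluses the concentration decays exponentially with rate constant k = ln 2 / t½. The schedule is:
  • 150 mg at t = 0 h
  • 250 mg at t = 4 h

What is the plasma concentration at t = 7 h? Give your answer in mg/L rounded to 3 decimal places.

k = ln 2 / 15 = 0.04621 per h
Dose 1 (150 mg at t=0 h): 150·exp(−0.04621·7) = 108.545 mg/L
Dose 2 (250 mg at t=4 h): 250·exp(−0.04621·3) = 217.638 mg/L
C(7) = 108.545 + 217.638 = 326.183 mg/L

326.183 mg/L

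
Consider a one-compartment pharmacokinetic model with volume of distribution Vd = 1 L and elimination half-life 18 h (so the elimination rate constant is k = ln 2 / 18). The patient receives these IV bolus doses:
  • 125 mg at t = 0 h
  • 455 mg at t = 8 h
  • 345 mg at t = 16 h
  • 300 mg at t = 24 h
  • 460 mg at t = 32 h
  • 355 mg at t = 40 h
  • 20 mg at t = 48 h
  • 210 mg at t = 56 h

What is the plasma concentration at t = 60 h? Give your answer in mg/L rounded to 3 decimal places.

725.666 mg/L

k = ln 2 / 18 = 0.03851 per h
Dose 1 (125 mg at t=0 h): 125·exp(−0.03851·60) = 12.402 mg/L
Dose 2 (455 mg at t=8 h): 455·exp(−0.03851·52) = 61.428 mg/L
Dose 3 (345 mg at t=16 h): 345·exp(−0.03851·44) = 63.382 mg/L
Dose 4 (300 mg at t=24 h): 300·exp(−0.03851·36) = 75.000 mg/L
Dose 5 (460 mg at t=32 h): 460·exp(−0.03851·28) = 156.491 mg/L
Dose 6 (355 mg at t=40 h): 355·exp(−0.03851·20) = 164.343 mg/L
Dose 7 (20 mg at t=48 h): 20·exp(−0.03851·12) = 12.599 mg/L
Dose 8 (210 mg at t=56 h): 210·exp(−0.03851·4) = 180.021 mg/L
C(60) = 12.402 + 61.428 + 63.382 + 75.000 + 156.491 + 164.343 + 12.599 + 180.021 = 725.666 mg/L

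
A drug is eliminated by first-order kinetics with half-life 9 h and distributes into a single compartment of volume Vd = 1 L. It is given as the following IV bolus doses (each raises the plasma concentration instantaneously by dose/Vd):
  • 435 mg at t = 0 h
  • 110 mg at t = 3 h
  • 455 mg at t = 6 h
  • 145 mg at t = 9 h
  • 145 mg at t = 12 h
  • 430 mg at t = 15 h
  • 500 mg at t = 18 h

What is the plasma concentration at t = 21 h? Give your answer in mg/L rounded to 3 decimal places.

1054.908 mg/L

k = ln 2 / 9 = 0.07702 per h
Dose 1 (435 mg at t=0 h): 435·exp(−0.07702·21) = 86.315 mg/L
Dose 2 (110 mg at t=3 h): 110·exp(−0.07702·18) = 27.500 mg/L
Dose 3 (455 mg at t=6 h): 455·exp(−0.07702·15) = 143.316 mg/L
Dose 4 (145 mg at t=9 h): 145·exp(−0.07702·12) = 57.543 mg/L
Dose 5 (145 mg at t=12 h): 145·exp(−0.07702·9) = 72.500 mg/L
Dose 6 (430 mg at t=15 h): 430·exp(−0.07702·6) = 270.883 mg/L
Dose 7 (500 mg at t=18 h): 500·exp(−0.07702·3) = 396.850 mg/L
C(21) = 86.315 + 27.500 + 143.316 + 57.543 + 72.500 + 270.883 + 396.850 = 1054.908 mg/L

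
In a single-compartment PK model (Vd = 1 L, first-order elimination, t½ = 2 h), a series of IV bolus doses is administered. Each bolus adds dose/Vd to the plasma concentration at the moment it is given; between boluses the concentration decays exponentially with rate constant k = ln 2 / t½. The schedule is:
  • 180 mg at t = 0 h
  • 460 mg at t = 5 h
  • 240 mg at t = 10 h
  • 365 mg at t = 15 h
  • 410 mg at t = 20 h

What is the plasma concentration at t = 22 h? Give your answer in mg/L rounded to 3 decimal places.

k = ln 2 / 2 = 0.34657 per h
Dose 1 (180 mg at t=0 h): 180·exp(−0.34657·22) = 0.088 mg/L
Dose 2 (460 mg at t=5 h): 460·exp(−0.34657·17) = 1.271 mg/L
Dose 3 (240 mg at t=10 h): 240·exp(−0.34657·12) = 3.750 mg/L
Dose 4 (365 mg at t=15 h): 365·exp(−0.34657·7) = 32.262 mg/L
Dose 5 (410 mg at t=20 h): 410·exp(−0.34657·2) = 205.000 mg/L
C(22) = 0.088 + 1.271 + 3.750 + 32.262 + 205.000 = 242.370 mg/L

242.370 mg/L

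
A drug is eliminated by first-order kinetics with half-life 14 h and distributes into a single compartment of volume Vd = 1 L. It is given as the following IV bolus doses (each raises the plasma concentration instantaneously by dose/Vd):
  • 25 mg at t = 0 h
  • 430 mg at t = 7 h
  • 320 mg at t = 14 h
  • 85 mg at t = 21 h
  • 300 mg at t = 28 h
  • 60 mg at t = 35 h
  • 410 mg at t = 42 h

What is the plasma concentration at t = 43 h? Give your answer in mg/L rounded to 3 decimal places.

k = ln 2 / 14 = 0.04951 per h
Dose 1 (25 mg at t=0 h): 25·exp(−0.04951·43) = 2.974 mg/L
Dose 2 (430 mg at t=7 h): 430·exp(−0.04951·36) = 72.342 mg/L
Dose 3 (320 mg at t=14 h): 320·exp(−0.04951·29) = 76.136 mg/L
Dose 4 (85 mg at t=21 h): 85·exp(−0.04951·22) = 28.600 mg/L
Dose 5 (300 mg at t=28 h): 300·exp(−0.04951·15) = 142.754 mg/L
Dose 6 (60 mg at t=35 h): 60·exp(−0.04951·8) = 40.377 mg/L
Dose 7 (410 mg at t=42 h): 410·exp(−0.04951·1) = 390.195 mg/L
C(43) = 2.974 + 72.342 + 76.136 + 28.600 + 142.754 + 40.377 + 390.195 = 753.378 mg/L

753.378 mg/L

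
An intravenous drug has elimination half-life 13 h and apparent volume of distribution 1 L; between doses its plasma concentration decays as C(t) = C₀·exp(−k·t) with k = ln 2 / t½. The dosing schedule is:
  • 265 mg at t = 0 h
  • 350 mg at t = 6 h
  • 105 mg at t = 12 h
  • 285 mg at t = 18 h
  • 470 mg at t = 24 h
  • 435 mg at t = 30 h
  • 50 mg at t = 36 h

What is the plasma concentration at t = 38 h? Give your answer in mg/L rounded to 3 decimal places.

k = ln 2 / 13 = 0.05332 per h
Dose 1 (265 mg at t=0 h): 265·exp(−0.05332·38) = 34.939 mg/L
Dose 2 (350 mg at t=6 h): 350·exp(−0.05332·32) = 63.543 mg/L
Dose 3 (105 mg at t=12 h): 105·exp(−0.05332·26) = 26.250 mg/L
Dose 4 (285 mg at t=18 h): 285·exp(−0.05332·20) = 98.112 mg/L
Dose 5 (470 mg at t=24 h): 470·exp(−0.05332·14) = 222.798 mg/L
Dose 6 (435 mg at t=30 h): 435·exp(−0.05332·8) = 283.949 mg/L
Dose 7 (50 mg at t=36 h): 50·exp(−0.05332·2) = 44.943 mg/L
C(38) = 34.939 + 63.543 + 26.250 + 98.112 + 222.798 + 283.949 + 44.943 = 774.534 mg/L

774.534 mg/L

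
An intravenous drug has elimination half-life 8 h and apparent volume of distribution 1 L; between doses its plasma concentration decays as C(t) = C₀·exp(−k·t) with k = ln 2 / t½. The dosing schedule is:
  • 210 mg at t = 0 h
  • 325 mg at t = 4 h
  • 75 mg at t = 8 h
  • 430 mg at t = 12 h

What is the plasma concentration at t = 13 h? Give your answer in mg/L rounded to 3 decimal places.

660.040 mg/L

k = ln 2 / 8 = 0.08664 per h
Dose 1 (210 mg at t=0 h): 210·exp(−0.08664·13) = 68.084 mg/L
Dose 2 (325 mg at t=4 h): 325·exp(−0.08664·9) = 149.013 mg/L
Dose 3 (75 mg at t=8 h): 75·exp(−0.08664·5) = 48.631 mg/L
Dose 4 (430 mg at t=12 h): 430·exp(−0.08664·1) = 394.312 mg/L
C(13) = 68.084 + 149.013 + 48.631 + 394.312 = 660.040 mg/L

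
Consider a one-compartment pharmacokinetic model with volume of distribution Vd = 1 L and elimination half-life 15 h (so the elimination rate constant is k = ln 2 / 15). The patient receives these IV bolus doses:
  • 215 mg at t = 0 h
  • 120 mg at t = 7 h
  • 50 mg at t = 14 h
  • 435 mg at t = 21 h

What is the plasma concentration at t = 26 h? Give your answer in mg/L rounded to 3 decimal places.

488.514 mg/L

k = ln 2 / 15 = 0.04621 per h
Dose 1 (215 mg at t=0 h): 215·exp(−0.04621·26) = 64.663 mg/L
Dose 2 (120 mg at t=7 h): 120·exp(−0.04621·19) = 49.874 mg/L
Dose 3 (50 mg at t=14 h): 50·exp(−0.04621·12) = 28.717 mg/L
Dose 4 (435 mg at t=21 h): 435·exp(−0.04621·5) = 345.260 mg/L
C(26) = 64.663 + 49.874 + 28.717 + 345.260 = 488.514 mg/L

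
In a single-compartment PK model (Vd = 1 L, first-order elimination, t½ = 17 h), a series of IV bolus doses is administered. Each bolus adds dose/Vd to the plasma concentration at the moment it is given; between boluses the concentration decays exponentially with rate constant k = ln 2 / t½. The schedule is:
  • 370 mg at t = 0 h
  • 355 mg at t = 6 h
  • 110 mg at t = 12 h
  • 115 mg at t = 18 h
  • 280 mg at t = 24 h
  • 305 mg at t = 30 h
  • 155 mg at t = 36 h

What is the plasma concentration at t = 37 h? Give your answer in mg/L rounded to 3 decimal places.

817.714 mg/L

k = ln 2 / 17 = 0.04077 per h
Dose 1 (370 mg at t=0 h): 370·exp(−0.04077·37) = 81.850 mg/L
Dose 2 (355 mg at t=6 h): 355·exp(−0.04077·31) = 100.298 mg/L
Dose 3 (110 mg at t=12 h): 110·exp(−0.04077·25) = 39.692 mg/L
Dose 4 (115 mg at t=18 h): 115·exp(−0.04077·19) = 52.997 mg/L
Dose 5 (280 mg at t=24 h): 280·exp(−0.04077·13) = 164.801 mg/L
Dose 6 (305 mg at t=30 h): 305·exp(−0.04077·7) = 229.270 mg/L
Dose 7 (155 mg at t=36 h): 155·exp(−0.04077·1) = 148.807 mg/L
C(37) = 81.850 + 100.298 + 39.692 + 52.997 + 164.801 + 229.270 + 148.807 = 817.714 mg/L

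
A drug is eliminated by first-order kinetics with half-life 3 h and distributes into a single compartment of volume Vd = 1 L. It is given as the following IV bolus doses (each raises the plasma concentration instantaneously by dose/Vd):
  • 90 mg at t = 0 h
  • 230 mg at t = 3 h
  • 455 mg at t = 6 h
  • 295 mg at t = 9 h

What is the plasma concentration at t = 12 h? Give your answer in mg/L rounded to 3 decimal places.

295.625 mg/L

k = ln 2 / 3 = 0.23105 per h
Dose 1 (90 mg at t=0 h): 90·exp(−0.23105·12) = 5.625 mg/L
Dose 2 (230 mg at t=3 h): 230·exp(−0.23105·9) = 28.750 mg/L
Dose 3 (455 mg at t=6 h): 455·exp(−0.23105·6) = 113.750 mg/L
Dose 4 (295 mg at t=9 h): 295·exp(−0.23105·3) = 147.500 mg/L
C(12) = 5.625 + 28.750 + 113.750 + 147.500 = 295.625 mg/L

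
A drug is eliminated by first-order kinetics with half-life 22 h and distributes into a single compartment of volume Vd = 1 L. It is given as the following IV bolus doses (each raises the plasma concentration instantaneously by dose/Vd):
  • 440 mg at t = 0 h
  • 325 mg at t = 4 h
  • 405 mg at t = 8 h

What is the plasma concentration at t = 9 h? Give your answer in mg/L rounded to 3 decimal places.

k = ln 2 / 22 = 0.03151 per h
Dose 1 (440 mg at t=0 h): 440·exp(−0.03151·9) = 331.363 mg/L
Dose 2 (325 mg at t=4 h): 325·exp(−0.03151·5) = 277.631 mg/L
Dose 3 (405 mg at t=8 h): 405·exp(−0.03151·1) = 392.439 mg/L
C(9) = 331.363 + 277.631 + 392.439 = 1001.432 mg/L

1001.432 mg/L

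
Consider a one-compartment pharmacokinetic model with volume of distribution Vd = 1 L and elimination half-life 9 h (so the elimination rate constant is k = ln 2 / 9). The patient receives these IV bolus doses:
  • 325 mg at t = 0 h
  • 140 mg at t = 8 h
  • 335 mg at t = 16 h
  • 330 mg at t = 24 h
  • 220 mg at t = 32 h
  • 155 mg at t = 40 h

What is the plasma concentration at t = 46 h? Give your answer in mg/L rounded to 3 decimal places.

283.254 mg/L

k = ln 2 / 9 = 0.07702 per h
Dose 1 (325 mg at t=0 h): 325·exp(−0.07702·46) = 9.403 mg/L
Dose 2 (140 mg at t=8 h): 140·exp(−0.07702·38) = 7.501 mg/L
Dose 3 (335 mg at t=16 h): 335·exp(−0.07702·30) = 33.236 mg/L
Dose 4 (330 mg at t=24 h): 330·exp(−0.07702·22) = 60.627 mg/L
Dose 5 (220 mg at t=32 h): 220·exp(−0.07702·14) = 74.843 mg/L
Dose 6 (155 mg at t=40 h): 155·exp(−0.07702·6) = 97.644 mg/L
C(46) = 9.403 + 7.501 + 33.236 + 60.627 + 74.843 + 97.644 = 283.254 mg/L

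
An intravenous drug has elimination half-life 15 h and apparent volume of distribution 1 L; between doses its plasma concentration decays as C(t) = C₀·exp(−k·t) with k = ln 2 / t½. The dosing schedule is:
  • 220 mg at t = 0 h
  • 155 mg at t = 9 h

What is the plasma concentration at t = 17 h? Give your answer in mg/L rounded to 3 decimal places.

k = ln 2 / 15 = 0.04621 per h
Dose 1 (220 mg at t=0 h): 220·exp(−0.04621·17) = 100.289 mg/L
Dose 2 (155 mg at t=9 h): 155·exp(−0.04621·8) = 107.098 mg/L
C(17) = 100.289 + 107.098 = 207.388 mg/L

207.388 mg/L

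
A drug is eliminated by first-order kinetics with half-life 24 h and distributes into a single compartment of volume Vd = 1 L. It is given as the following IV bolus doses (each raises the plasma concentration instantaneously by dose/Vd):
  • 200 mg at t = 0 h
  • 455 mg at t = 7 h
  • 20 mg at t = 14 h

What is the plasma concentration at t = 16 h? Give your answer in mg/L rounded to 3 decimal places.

k = ln 2 / 24 = 0.02888 per h
Dose 1 (200 mg at t=0 h): 200·exp(−0.02888·16) = 125.992 mg/L
Dose 2 (455 mg at t=7 h): 455·exp(−0.02888·9) = 350.853 mg/L
Dose 3 (20 mg at t=14 h): 20·exp(−0.02888·2) = 18.877 mg/L
C(16) = 125.992 + 350.853 + 18.877 = 495.723 mg/L

495.723 mg/L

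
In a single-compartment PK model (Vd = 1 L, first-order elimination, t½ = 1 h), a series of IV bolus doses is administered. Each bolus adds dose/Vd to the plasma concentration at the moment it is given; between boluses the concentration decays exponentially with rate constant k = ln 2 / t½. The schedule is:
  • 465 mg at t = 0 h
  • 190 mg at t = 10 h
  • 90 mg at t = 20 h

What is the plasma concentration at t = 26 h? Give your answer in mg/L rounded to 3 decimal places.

k = ln 2 / 1 = 0.69315 per h
Dose 1 (465 mg at t=0 h): 465·exp(−0.69315·26) = 0.000 mg/L
Dose 2 (190 mg at t=10 h): 190·exp(−0.69315·16) = 0.003 mg/L
Dose 3 (90 mg at t=20 h): 90·exp(−0.69315·6) = 1.406 mg/L
C(26) = 0.000 + 0.003 + 1.406 = 1.409 mg/L

1.409 mg/L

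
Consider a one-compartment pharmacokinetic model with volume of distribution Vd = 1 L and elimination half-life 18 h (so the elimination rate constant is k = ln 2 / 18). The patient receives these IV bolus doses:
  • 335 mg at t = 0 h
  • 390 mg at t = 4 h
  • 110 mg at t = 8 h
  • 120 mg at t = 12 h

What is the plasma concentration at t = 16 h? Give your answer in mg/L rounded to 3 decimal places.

610.299 mg/L

k = ln 2 / 18 = 0.03851 per h
Dose 1 (335 mg at t=0 h): 335·exp(−0.03851·16) = 180.910 mg/L
Dose 2 (390 mg at t=4 h): 390·exp(−0.03851·12) = 245.685 mg/L
Dose 3 (110 mg at t=8 h): 110·exp(−0.03851·8) = 80.835 mg/L
Dose 4 (120 mg at t=12 h): 120·exp(−0.03851·4) = 102.869 mg/L
C(16) = 180.910 + 245.685 + 80.835 + 102.869 = 610.299 mg/L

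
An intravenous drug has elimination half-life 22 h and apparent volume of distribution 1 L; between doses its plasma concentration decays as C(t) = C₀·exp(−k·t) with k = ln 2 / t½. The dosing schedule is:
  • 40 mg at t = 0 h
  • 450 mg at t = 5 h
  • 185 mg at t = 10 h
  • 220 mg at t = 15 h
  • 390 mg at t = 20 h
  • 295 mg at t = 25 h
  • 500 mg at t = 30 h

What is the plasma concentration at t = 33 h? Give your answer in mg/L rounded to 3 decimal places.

1357.902 mg/L

k = ln 2 / 22 = 0.03151 per h
Dose 1 (40 mg at t=0 h): 40·exp(−0.03151·33) = 14.142 mg/L
Dose 2 (450 mg at t=5 h): 450·exp(−0.03151·28) = 186.244 mg/L
Dose 3 (185 mg at t=10 h): 185·exp(−0.03151·23) = 89.631 mg/L
Dose 4 (220 mg at t=15 h): 220·exp(−0.03151·18) = 124.774 mg/L
Dose 5 (390 mg at t=20 h): 390·exp(−0.03151·13) = 258.931 mg/L
Dose 6 (295 mg at t=25 h): 295·exp(−0.03151·8) = 229.275 mg/L
Dose 7 (500 mg at t=30 h): 500·exp(−0.03151·3) = 454.905 mg/L
C(33) = 14.142 + 186.244 + 89.631 + 124.774 + 258.931 + 229.275 + 454.905 = 1357.902 mg/L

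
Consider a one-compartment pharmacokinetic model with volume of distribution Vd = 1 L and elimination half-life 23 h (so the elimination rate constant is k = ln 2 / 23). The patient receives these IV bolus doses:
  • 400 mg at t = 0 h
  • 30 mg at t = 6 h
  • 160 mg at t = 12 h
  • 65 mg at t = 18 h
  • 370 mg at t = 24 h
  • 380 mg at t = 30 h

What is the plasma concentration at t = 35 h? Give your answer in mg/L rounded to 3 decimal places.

863.214 mg/L

k = ln 2 / 23 = 0.03014 per h
Dose 1 (400 mg at t=0 h): 400·exp(−0.03014·35) = 139.306 mg/L
Dose 2 (30 mg at t=6 h): 30·exp(−0.03014·29) = 12.519 mg/L
Dose 3 (160 mg at t=12 h): 160·exp(−0.03014·23) = 80.000 mg/L
Dose 4 (65 mg at t=18 h): 65·exp(−0.03014·17) = 38.942 mg/L
Dose 5 (370 mg at t=24 h): 370·exp(−0.03014·11) = 265.602 mg/L
Dose 6 (380 mg at t=30 h): 380·exp(−0.03014·5) = 326.845 mg/L
C(35) = 139.306 + 12.519 + 80.000 + 38.942 + 265.602 + 326.845 = 863.214 mg/L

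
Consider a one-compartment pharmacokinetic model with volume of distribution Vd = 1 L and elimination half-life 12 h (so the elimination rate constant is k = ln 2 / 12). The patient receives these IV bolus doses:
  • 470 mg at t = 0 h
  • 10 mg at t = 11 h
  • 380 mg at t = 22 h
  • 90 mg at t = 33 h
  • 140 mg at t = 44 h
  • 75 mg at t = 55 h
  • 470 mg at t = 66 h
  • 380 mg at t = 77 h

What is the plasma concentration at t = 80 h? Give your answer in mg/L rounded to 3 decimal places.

k = ln 2 / 12 = 0.05776 per h
Dose 1 (470 mg at t=0 h): 470·exp(−0.05776·80) = 4.626 mg/L
Dose 2 (10 mg at t=11 h): 10·exp(−0.05776·69) = 0.186 mg/L
Dose 3 (380 mg at t=22 h): 380·exp(−0.05776·58) = 13.329 mg/L
Dose 4 (90 mg at t=33 h): 90·exp(−0.05776·47) = 5.959 mg/L
Dose 5 (140 mg at t=44 h): 140·exp(−0.05776·36) = 17.500 mg/L
Dose 6 (75 mg at t=55 h): 75·exp(−0.05776·25) = 17.698 mg/L
Dose 7 (470 mg at t=66 h): 470·exp(−0.05776·14) = 209.361 mg/L
Dose 8 (380 mg at t=77 h): 380·exp(−0.05776·3) = 319.541 mg/L
C(80) = 4.626 + 0.186 + 13.329 + 5.959 + 17.500 + 17.698 + 209.361 + 319.541 = 588.200 mg/L

588.200 mg/L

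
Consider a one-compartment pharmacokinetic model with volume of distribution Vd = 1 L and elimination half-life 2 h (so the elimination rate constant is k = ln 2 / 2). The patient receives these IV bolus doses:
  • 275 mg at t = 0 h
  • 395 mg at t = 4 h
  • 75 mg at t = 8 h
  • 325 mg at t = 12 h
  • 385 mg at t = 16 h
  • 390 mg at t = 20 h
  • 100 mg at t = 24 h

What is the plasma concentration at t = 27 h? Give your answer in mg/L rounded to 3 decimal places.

80.393 mg/L

k = ln 2 / 2 = 0.34657 per h
Dose 1 (275 mg at t=0 h): 275·exp(−0.34657·27) = 0.024 mg/L
Dose 2 (395 mg at t=4 h): 395·exp(−0.34657·23) = 0.136 mg/L
Dose 3 (75 mg at t=8 h): 75·exp(−0.34657·19) = 0.104 mg/L
Dose 4 (325 mg at t=12 h): 325·exp(−0.34657·15) = 1.795 mg/L
Dose 5 (385 mg at t=16 h): 385·exp(−0.34657·11) = 8.507 mg/L
Dose 6 (390 mg at t=20 h): 390·exp(−0.34657·7) = 34.471 mg/L
Dose 7 (100 mg at t=24 h): 100·exp(−0.34657·3) = 35.355 mg/L
C(27) = 0.024 + 0.136 + 0.104 + 1.795 + 8.507 + 34.471 + 35.355 = 80.393 mg/L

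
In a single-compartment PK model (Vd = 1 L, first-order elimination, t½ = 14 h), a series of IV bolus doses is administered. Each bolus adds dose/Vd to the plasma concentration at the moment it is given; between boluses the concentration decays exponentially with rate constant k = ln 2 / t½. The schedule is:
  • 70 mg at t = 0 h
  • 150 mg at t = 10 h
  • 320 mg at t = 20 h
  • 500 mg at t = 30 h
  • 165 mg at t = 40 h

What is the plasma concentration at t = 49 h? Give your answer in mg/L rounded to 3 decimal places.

404.926 mg/L

k = ln 2 / 14 = 0.04951 per h
Dose 1 (70 mg at t=0 h): 70·exp(−0.04951·49) = 6.187 mg/L
Dose 2 (150 mg at t=10 h): 150·exp(−0.04951·39) = 21.752 mg/L
Dose 3 (320 mg at t=20 h): 320·exp(−0.04951·29) = 76.136 mg/L
Dose 4 (500 mg at t=30 h): 500·exp(−0.04951·19) = 195.177 mg/L
Dose 5 (165 mg at t=40 h): 165·exp(−0.04951·9) = 105.673 mg/L
C(49) = 6.187 + 21.752 + 76.136 + 195.177 + 105.673 = 404.926 mg/L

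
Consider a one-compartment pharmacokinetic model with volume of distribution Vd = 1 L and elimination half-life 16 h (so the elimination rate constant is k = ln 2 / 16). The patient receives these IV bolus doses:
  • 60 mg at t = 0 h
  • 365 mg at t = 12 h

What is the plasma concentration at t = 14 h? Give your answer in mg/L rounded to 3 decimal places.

367.422 mg/L

k = ln 2 / 16 = 0.04332 per h
Dose 1 (60 mg at t=0 h): 60·exp(−0.04332·14) = 32.715 mg/L
Dose 2 (365 mg at t=12 h): 365·exp(−0.04332·2) = 334.706 mg/L
C(14) = 32.715 + 334.706 = 367.422 mg/L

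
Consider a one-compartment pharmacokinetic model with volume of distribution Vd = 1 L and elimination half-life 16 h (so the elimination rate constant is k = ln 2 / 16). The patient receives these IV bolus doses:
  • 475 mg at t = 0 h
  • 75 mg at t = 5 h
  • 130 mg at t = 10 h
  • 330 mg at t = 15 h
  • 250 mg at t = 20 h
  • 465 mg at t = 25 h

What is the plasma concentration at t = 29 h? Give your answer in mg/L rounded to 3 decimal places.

k = ln 2 / 16 = 0.04332 per h
Dose 1 (475 mg at t=0 h): 475·exp(−0.04332·29) = 135.231 mg/L
Dose 2 (75 mg at t=5 h): 75·exp(−0.04332·24) = 26.517 mg/L
Dose 3 (130 mg at t=10 h): 130·exp(−0.04332·19) = 57.078 mg/L
Dose 4 (330 mg at t=15 h): 330·exp(−0.04332·14) = 179.934 mg/L
Dose 5 (250 mg at t=20 h): 250·exp(−0.04332·9) = 169.282 mg/L
Dose 6 (465 mg at t=25 h): 465·exp(−0.04332·4) = 391.017 mg/L
C(29) = 135.231 + 26.517 + 57.078 + 179.934 + 169.282 + 391.017 = 959.058 mg/L

959.058 mg/L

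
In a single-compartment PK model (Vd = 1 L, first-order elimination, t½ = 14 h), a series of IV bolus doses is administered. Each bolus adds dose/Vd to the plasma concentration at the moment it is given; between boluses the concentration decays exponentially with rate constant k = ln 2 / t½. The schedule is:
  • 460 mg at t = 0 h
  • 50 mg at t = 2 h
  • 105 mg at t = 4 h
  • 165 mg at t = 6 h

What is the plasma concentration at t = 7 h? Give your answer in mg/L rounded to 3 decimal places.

611.841 mg/L

k = ln 2 / 14 = 0.04951 per h
Dose 1 (460 mg at t=0 h): 460·exp(−0.04951·7) = 325.269 mg/L
Dose 2 (50 mg at t=2 h): 50·exp(−0.04951·5) = 39.035 mg/L
Dose 3 (105 mg at t=4 h): 105·exp(−0.04951·3) = 90.507 mg/L
Dose 4 (165 mg at t=6 h): 165·exp(−0.04951·1) = 157.030 mg/L
C(7) = 325.269 + 39.035 + 90.507 + 157.030 = 611.841 mg/L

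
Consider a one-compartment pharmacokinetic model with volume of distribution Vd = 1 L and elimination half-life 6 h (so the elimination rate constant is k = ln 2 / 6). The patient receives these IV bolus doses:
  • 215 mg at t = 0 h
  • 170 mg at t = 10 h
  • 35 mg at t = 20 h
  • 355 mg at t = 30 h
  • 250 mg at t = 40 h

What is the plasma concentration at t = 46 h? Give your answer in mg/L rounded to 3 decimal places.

k = ln 2 / 6 = 0.11552 per h
Dose 1 (215 mg at t=0 h): 215·exp(−0.11552·46) = 1.058 mg/L
Dose 2 (170 mg at t=10 h): 170·exp(−0.11552·36) = 2.656 mg/L
Dose 3 (35 mg at t=20 h): 35·exp(−0.11552·26) = 1.736 mg/L
Dose 4 (355 mg at t=30 h): 355·exp(−0.11552·16) = 55.909 mg/L
Dose 5 (250 mg at t=40 h): 250·exp(−0.11552·6) = 125.000 mg/L
C(46) = 1.058 + 2.656 + 1.736 + 55.909 + 125.000 = 186.360 mg/L

186.360 mg/L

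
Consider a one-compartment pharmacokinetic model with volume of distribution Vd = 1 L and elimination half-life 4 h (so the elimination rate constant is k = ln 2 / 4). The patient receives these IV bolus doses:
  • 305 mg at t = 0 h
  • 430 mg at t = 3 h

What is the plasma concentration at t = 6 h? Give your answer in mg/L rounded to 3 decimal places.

k = ln 2 / 4 = 0.17329 per h
Dose 1 (305 mg at t=0 h): 305·exp(−0.17329·6) = 107.834 mg/L
Dose 2 (430 mg at t=3 h): 430·exp(−0.17329·3) = 255.680 mg/L
C(6) = 107.834 + 255.680 = 363.513 mg/L

363.513 mg/L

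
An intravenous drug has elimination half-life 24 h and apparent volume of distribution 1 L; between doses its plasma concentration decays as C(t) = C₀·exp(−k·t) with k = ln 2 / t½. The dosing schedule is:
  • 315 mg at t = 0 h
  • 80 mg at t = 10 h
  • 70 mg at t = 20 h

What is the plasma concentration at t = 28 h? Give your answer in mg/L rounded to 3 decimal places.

k = ln 2 / 24 = 0.02888 per h
Dose 1 (315 mg at t=0 h): 315·exp(−0.02888·28) = 140.317 mg/L
Dose 2 (80 mg at t=10 h): 80·exp(−0.02888·18) = 47.568 mg/L
Dose 3 (70 mg at t=20 h): 70·exp(−0.02888·8) = 55.559 mg/L
C(28) = 140.317 + 47.568 + 55.559 = 243.444 mg/L

243.444 mg/L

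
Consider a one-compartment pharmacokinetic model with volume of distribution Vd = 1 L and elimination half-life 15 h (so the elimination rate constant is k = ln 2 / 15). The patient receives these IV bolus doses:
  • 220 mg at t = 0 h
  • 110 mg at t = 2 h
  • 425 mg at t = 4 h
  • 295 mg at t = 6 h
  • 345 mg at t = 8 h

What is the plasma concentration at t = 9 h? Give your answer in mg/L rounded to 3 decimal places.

k = ln 2 / 15 = 0.04621 per h
Dose 1 (220 mg at t=0 h): 220·exp(−0.04621·9) = 145.146 mg/L
Dose 2 (110 mg at t=2 h): 110·exp(−0.04621·7) = 79.600 mg/L
Dose 3 (425 mg at t=4 h): 425·exp(−0.04621·5) = 337.323 mg/L
Dose 4 (295 mg at t=6 h): 295·exp(−0.04621·3) = 256.812 mg/L
Dose 5 (345 mg at t=8 h): 345·exp(−0.04621·1) = 329.420 mg/L
C(9) = 145.146 + 79.600 + 337.323 + 256.812 + 329.420 = 1148.301 mg/L

1148.301 mg/L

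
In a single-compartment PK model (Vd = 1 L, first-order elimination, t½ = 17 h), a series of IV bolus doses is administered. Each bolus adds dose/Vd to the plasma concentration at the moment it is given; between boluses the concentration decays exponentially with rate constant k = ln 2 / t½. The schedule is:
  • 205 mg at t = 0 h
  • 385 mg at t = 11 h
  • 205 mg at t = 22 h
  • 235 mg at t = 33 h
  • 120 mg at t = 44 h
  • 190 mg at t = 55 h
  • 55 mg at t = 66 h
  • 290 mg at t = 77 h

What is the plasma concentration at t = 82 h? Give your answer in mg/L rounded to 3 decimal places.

k = ln 2 / 17 = 0.04077 per h
Dose 1 (205 mg at t=0 h): 205·exp(−0.04077·82) = 7.240 mg/L
Dose 2 (385 mg at t=11 h): 385·exp(−0.04077·71) = 21.292 mg/L
Dose 3 (205 mg at t=22 h): 205·exp(−0.04077·60) = 17.754 mg/L
Dose 4 (235 mg at t=33 h): 235·exp(−0.04077·49) = 31.871 mg/L
Dose 5 (120 mg at t=44 h): 120·exp(−0.04077·38) = 25.485 mg/L
Dose 6 (190 mg at t=55 h): 190·exp(−0.04077·27) = 63.190 mg/L
Dose 7 (55 mg at t=66 h): 55·exp(−0.04077·16) = 28.644 mg/L
Dose 8 (290 mg at t=77 h): 290·exp(−0.04077·5) = 236.516 mg/L
C(82) = 7.240 + 21.292 + 17.754 + 31.871 + 25.485 + 63.190 + 28.644 + 236.516 = 431.992 mg/L

431.992 mg/L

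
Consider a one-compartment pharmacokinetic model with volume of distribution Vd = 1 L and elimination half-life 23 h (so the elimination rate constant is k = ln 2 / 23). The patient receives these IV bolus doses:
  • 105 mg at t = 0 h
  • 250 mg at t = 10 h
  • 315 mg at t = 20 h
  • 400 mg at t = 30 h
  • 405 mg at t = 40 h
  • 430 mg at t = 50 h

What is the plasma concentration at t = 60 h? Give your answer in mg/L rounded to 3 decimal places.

k = ln 2 / 23 = 0.03014 per h
Dose 1 (105 mg at t=0 h): 105·exp(−0.03014·60) = 17.214 mg/L
Dose 2 (250 mg at t=10 h): 250·exp(−0.03014·50) = 55.402 mg/L
Dose 3 (315 mg at t=20 h): 315·exp(−0.03014·40) = 94.358 mg/L
Dose 4 (400 mg at t=30 h): 400·exp(−0.03014·30) = 161.962 mg/L
Dose 5 (405 mg at t=40 h): 405·exp(−0.03014·20) = 221.661 mg/L
Dose 6 (430 mg at t=50 h): 430·exp(−0.03014·10) = 318.116 mg/L
C(60) = 17.214 + 55.402 + 94.358 + 161.962 + 221.661 + 318.116 = 868.714 mg/L

868.714 mg/L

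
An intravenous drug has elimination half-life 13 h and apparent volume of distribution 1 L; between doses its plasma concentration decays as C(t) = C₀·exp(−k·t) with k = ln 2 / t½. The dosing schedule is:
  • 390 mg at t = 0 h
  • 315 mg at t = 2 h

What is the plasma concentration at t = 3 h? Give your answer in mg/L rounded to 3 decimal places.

630.995 mg/L

k = ln 2 / 13 = 0.05332 per h
Dose 1 (390 mg at t=0 h): 390·exp(−0.05332·3) = 332.350 mg/L
Dose 2 (315 mg at t=2 h): 315·exp(−0.05332·1) = 298.644 mg/L
C(3) = 332.350 + 298.644 = 630.995 mg/L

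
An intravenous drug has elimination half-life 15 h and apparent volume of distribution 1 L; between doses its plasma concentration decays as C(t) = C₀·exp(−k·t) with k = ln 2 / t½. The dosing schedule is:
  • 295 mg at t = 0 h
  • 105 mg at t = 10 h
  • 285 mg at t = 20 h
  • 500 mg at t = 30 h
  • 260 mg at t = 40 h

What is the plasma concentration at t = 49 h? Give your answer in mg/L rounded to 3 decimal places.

501.936 mg/L

k = ln 2 / 15 = 0.04621 per h
Dose 1 (295 mg at t=0 h): 295·exp(−0.04621·49) = 30.652 mg/L
Dose 2 (105 mg at t=10 h): 105·exp(−0.04621·39) = 17.319 mg/L
Dose 3 (285 mg at t=20 h): 285·exp(−0.04621·29) = 74.620 mg/L
Dose 4 (500 mg at t=30 h): 500·exp(−0.04621·19) = 207.809 mg/L
Dose 5 (260 mg at t=40 h): 260·exp(−0.04621·9) = 171.536 mg/L
C(49) = 30.652 + 17.319 + 74.620 + 207.809 + 171.536 = 501.936 mg/L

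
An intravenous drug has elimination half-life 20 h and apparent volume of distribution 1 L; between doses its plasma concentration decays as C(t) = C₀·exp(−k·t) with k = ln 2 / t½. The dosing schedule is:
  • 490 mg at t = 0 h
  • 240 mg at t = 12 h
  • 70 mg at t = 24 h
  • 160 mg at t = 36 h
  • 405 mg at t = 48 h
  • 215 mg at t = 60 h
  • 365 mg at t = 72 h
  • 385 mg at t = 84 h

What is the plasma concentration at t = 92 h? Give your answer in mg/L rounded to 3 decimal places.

k = ln 2 / 20 = 0.03466 per h
Dose 1 (490 mg at t=0 h): 490·exp(−0.03466·92) = 20.205 mg/L
Dose 2 (240 mg at t=12 h): 240·exp(−0.03466·80) = 15.000 mg/L
Dose 3 (70 mg at t=24 h): 70·exp(−0.03466·68) = 6.631 mg/L
Dose 4 (160 mg at t=36 h): 160·exp(−0.03466·56) = 22.974 mg/L
Dose 5 (405 mg at t=48 h): 405·exp(−0.03466·44) = 88.143 mg/L
Dose 6 (215 mg at t=60 h): 215·exp(−0.03466·32) = 70.924 mg/L
Dose 7 (365 mg at t=72 h): 365·exp(−0.03466·20) = 182.500 mg/L
Dose 8 (385 mg at t=84 h): 385·exp(−0.03466·8) = 291.775 mg/L
C(92) = 20.205 + 15.000 + 6.631 + 22.974 + 88.143 + 70.924 + 182.500 + 291.775 = 698.152 mg/L

698.152 mg/L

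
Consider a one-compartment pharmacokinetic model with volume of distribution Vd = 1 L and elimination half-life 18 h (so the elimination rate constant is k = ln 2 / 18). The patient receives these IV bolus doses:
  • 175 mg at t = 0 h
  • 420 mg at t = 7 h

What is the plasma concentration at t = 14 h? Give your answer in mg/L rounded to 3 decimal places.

422.833 mg/L

k = ln 2 / 18 = 0.03851 per h
Dose 1 (175 mg at t=0 h): 175·exp(−0.03851·14) = 102.071 mg/L
Dose 2 (420 mg at t=7 h): 420·exp(−0.03851·7) = 320.761 mg/L
C(14) = 102.071 + 320.761 = 422.833 mg/L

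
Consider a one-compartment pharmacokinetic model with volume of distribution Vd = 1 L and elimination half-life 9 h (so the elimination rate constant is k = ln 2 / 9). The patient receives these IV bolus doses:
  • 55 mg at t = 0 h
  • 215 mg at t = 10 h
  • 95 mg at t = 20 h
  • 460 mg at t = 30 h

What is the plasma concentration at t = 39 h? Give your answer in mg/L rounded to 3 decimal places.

k = ln 2 / 9 = 0.07702 per h
Dose 1 (55 mg at t=0 h): 55·exp(−0.07702·39) = 2.728 mg/L
Dose 2 (215 mg at t=10 h): 215·exp(−0.07702·29) = 23.038 mg/L
Dose 3 (95 mg at t=20 h): 95·exp(−0.07702·19) = 21.990 mg/L
Dose 4 (460 mg at t=30 h): 460·exp(−0.07702·9) = 230.000 mg/L
C(39) = 2.728 + 23.038 + 21.990 + 230.000 = 277.756 mg/L

277.756 mg/L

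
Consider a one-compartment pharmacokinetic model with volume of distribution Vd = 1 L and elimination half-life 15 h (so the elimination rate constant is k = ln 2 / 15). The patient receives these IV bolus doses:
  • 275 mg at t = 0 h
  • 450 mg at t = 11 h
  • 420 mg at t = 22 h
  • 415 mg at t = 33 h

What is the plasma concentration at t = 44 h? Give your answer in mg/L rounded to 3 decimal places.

535.529 mg/L

k = ln 2 / 15 = 0.04621 per h
Dose 1 (275 mg at t=0 h): 275·exp(−0.04621·44) = 36.001 mg/L
Dose 2 (450 mg at t=11 h): 450·exp(−0.04621·33) = 97.937 mg/L
Dose 3 (420 mg at t=22 h): 420·exp(−0.04621·22) = 151.963 mg/L
Dose 4 (415 mg at t=33 h): 415·exp(−0.04621·11) = 249.628 mg/L
C(44) = 36.001 + 97.937 + 151.963 + 249.628 = 535.529 mg/L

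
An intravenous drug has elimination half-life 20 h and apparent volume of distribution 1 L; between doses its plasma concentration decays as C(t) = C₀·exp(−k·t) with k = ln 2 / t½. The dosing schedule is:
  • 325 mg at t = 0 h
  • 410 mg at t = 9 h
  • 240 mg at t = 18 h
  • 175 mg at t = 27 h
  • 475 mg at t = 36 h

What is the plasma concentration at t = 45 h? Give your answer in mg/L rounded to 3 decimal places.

721.715 mg/L

k = ln 2 / 20 = 0.03466 per h
Dose 1 (325 mg at t=0 h): 325·exp(−0.03466·45) = 68.323 mg/L
Dose 2 (410 mg at t=9 h): 410·exp(−0.03466·36) = 117.742 mg/L
Dose 3 (240 mg at t=18 h): 240·exp(−0.03466·27) = 94.150 mg/L
Dose 4 (175 mg at t=27 h): 175·exp(−0.03466·18) = 93.780 mg/L
Dose 5 (475 mg at t=36 h): 475·exp(−0.03466·9) = 347.720 mg/L
C(45) = 68.323 + 117.742 + 94.150 + 93.780 + 347.720 = 721.715 mg/L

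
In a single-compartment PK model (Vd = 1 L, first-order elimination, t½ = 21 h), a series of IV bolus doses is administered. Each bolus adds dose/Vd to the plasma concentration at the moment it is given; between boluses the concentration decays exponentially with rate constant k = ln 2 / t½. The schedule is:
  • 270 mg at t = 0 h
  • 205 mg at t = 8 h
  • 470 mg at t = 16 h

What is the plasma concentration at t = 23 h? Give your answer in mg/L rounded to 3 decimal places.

k = ln 2 / 21 = 0.03301 per h
Dose 1 (270 mg at t=0 h): 270·exp(−0.03301·23) = 126.376 mg/L
Dose 2 (205 mg at t=8 h): 205·exp(−0.03301·15) = 124.949 mg/L
Dose 3 (470 mg at t=16 h): 470·exp(−0.03301·7) = 373.039 mg/L
C(23) = 126.376 + 124.949 + 373.039 = 624.364 mg/L

624.364 mg/L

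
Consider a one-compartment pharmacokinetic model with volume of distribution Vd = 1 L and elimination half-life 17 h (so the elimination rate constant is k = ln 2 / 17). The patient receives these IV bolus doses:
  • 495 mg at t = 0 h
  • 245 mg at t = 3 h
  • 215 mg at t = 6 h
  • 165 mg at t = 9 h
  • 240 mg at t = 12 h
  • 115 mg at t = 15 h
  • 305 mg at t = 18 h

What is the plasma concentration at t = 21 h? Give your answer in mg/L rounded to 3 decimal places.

k = ln 2 / 17 = 0.04077 per h
Dose 1 (495 mg at t=0 h): 495·exp(−0.04077·21) = 210.254 mg/L
Dose 2 (245 mg at t=3 h): 245·exp(−0.04077·18) = 117.606 mg/L
Dose 3 (215 mg at t=6 h): 215·exp(−0.04077·15) = 116.634 mg/L
Dose 4 (165 mg at t=9 h): 165·exp(−0.04077·12) = 101.156 mg/L
Dose 5 (240 mg at t=12 h): 240·exp(−0.04077·9) = 166.281 mg/L
Dose 6 (115 mg at t=15 h): 115·exp(−0.04077·6) = 90.043 mg/L
Dose 7 (305 mg at t=18 h): 305·exp(−0.04077·3) = 269.884 mg/L
C(21) = 210.254 + 117.606 + 116.634 + 101.156 + 166.281 + 90.043 + 269.884 = 1071.858 mg/L

1071.858 mg/L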